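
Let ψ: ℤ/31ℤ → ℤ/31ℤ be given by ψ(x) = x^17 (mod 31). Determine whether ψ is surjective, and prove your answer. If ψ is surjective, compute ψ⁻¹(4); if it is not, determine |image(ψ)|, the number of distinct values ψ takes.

Since 31 is prime, the nonzero elements of ℤ/31ℤ form a cyclic group of order 30.
As gcd(17, 30) = 1, raising to the 17th power is a bijection on this group: if a^17 ≡ b^17 then (ab^{−1})^17 = 1, and the only element of order dividing gcd(17, 30) = 1 is 1, so a = b.
With ψ(0) = 0 this makes ψ injective on all of ℤ/31ℤ, hence bijective (finite equal-size domain and codomain). In particular ψ is surjective.
Since ψ is surjective, we find the preimage of 4. The inverse of x ↦ x^17 on (ℤ/31ℤ)^× is x ↦ x^23, because 17·23 = 391 = 13·30 + 1 ≡ 1 (mod 30) and x^{30} = 1 for x ≠ 0 (Fermat). So ψ⁻¹(4) = 4^23 mod 31.
Repeated squaring mod 31: 4^1 ≡ 4, 4^2 ≡ 4² = 16, 4^4 ≡ 16² = 256 ≡ 8, 4^8 ≡ 8² = 64 ≡ 2, 4^16 ≡ 2² = 4. Since 23 = 16 + 4 + 2 + 1, 4^23 ≡ 4·8·16·4: 4·8 = 32 ≡ 1, then 1·16 = 16, then 16·4 = 64 ≡ 2. So 4^23 ≡ 2 (mod 31).
Hence ψ⁻¹(4) = 2.

2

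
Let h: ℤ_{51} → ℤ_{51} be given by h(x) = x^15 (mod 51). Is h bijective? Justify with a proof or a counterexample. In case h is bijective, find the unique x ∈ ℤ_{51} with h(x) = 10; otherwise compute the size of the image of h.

Computing x^15 mod 51 for each x (by repeated squaring, reducing mod 51 at every step), the values h(0), h(1), …, h(50) are: 0, 1, 26, 6, 13, 41, 3, 22, 32, 36, 46, 14, 27, 4, 11, 42, 16, 17, 18, 43, 23, 30, 7, 20, 39, 49, 2, 12, 31, 44, 21, 28, 8, 33, 34, 35, 9, 40, 47, 24, 37, 5, 15, 19, 29, 48, 10, 38, 45, 25, 50.
Every element of ℤ_{51} appears exactly once in this list, so h is a bijection, and in particular bijective.
Since h is bijective, we read off the preimage of 10 from the same table: h(46) = 10, so h⁻¹(10) = 46.

46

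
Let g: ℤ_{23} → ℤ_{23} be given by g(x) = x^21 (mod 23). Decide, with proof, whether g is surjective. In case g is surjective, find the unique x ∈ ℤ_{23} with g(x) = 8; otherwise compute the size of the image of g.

3

Since 23 is prime, the nonzero elements of ℤ_{23} form a cyclic group of order 22.
As gcd(21, 22) = 1, raising to the 21st power is a bijection on this group: if a^21 ≡ b^21 then (ab^{−1})^21 = 1, and the only element of order dividing gcd(21, 22) = 1 is 1, so a = b.
With g(0) = 0 this makes g injective on all of ℤ_{23}, hence bijective (finite equal-size domain and codomain). In particular g is surjective.
Since g is surjective, we find the preimage of 8. The inverse of x ↦ x^21 on (ℤ_{23})^× is x ↦ x^21, because 21·21 = 441 = 20·22 + 1 ≡ 1 (mod 22) and x^{22} = 1 for x ≠ 0 (Fermat). So g⁻¹(8) = 8^21 mod 23.
Repeated squaring mod 23: 8^1 ≡ 8, 8^2 ≡ 8² = 64 ≡ 18, 8^4 ≡ 18² = 324 ≡ 2, 8^8 ≡ 2² = 4, 8^16 ≡ 4² = 16. Since 21 = 16 + 4 + 1, 8^21 ≡ 16·2·8: 16·2 = 32 ≡ 9, then 9·8 = 72 ≡ 3. So 8^21 ≡ 3 (mod 23).
Hence g⁻¹(8) = 3.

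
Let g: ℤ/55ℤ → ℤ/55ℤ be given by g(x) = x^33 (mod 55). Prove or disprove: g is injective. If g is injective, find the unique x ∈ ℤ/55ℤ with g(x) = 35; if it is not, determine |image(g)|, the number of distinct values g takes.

Computing x^33 mod 55 for each x (by repeated squaring, reducing mod 55 at every step), the values g(0), g(1), …, g(54) are: 0, 1, 52, 38, 9, 15, 51, 2, 28, 14, 10, 11, 12, 8, 49, 20, 26, 7, 13, 39, 25, 21, 22, 23, 19, 5, 31, 37, 18, 24, 50, 36, 32, 33, 34, 30, 16, 42, 48, 29, 35, 6, 47, 43, 44, 45, 41, 27, 53, 4, 40, 46, 17, 3, 54.
Every element of ℤ/55ℤ appears exactly once in this list, so g is a bijection, and in particular injective.
Since g is injective, we read off the preimage of 35 from the same table: g(40) = 35, so g⁻¹(35) = 40.

40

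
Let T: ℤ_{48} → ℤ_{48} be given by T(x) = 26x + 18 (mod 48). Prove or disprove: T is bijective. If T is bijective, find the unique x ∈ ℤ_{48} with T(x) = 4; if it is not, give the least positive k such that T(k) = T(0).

Recall that T is injective if T(a) = T(b) implies a = b.
We have gcd(26, 48) = 2 > 1. Taking a = 0 and b = 24: T(0) = 18 and T(24) = 26·24 + 18 = 642 ≡ 18 (mod 48).
So T(0) = T(24) while 0 ≠ 24, thus T is not injective, hence not bijective.
Since T is not bijective, we find the least positive k with T(k) = T(0): this means 26k ≡ 0 (mod 48), i.e. 48 ∣ 26k. Since gcd(26, 48) = 2, dividing through by 2 this holds exactly when 24 ∣ 13k, and as gcd(13, 24) = 1, exactly when 24 ∣ k.
The smallest positive such k is 24.

24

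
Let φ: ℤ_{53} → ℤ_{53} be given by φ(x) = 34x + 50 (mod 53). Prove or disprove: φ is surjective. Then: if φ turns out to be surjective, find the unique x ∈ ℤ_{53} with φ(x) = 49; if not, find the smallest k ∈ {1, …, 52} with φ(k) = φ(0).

Since gcd(34, 53) = 1, 34 is invertible modulo 53. Euclid's algorithm: 53 = 1·34 + 19, 34 = 1·19 + 15, 19 = 1·15 + 4, 15 = 3·4 + 3, 4 = 1·3 + 1; back-substituting gives 1 = 39·34 − 25·53, so 34⁻¹ ≡ 39 (mod 53).
Then y ↦ 39(y − 50) is a two-sided inverse to φ, so every y ∈ ℤ_{53} has a preimage.
Therefore φ is surjective.
Since φ is surjective, we compute φ⁻¹(49): solve 34x + 50 ≡ 49 (mod 53), i.e. 34x ≡ 52 (mod 53).
Multiplying by 34⁻¹ = 39 gives x ≡ 39·52 = 2028 = 38·53 + 14 ≡ 14 (mod 53).
Check: φ(14) = 34·14 + 50 = 526 = 9·53 + 49 ≡ 49 (mod 53).

14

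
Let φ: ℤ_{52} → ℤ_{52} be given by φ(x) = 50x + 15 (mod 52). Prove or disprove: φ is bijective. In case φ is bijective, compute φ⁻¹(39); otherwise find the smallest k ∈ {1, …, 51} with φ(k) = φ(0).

26

We have gcd(50, 52) = 2 > 1. Taking x_1 = 0 and x_2 = 26: φ(0) = 15 and φ(26) = 50·26 + 15 = 1315 ≡ 15 (mod 52).
So φ(0) = φ(26) while 0 ≠ 26, so φ is not injective, hence not bijective.
Since φ is not bijective, we find the least positive k with φ(k) = φ(0): this means 50k ≡ 0 (mod 52), i.e. 52 ∣ 50k. Since gcd(50, 52) = 2, dividing through by 2 this holds exactly when 26 ∣ 25k, and as gcd(25, 26) = 1, exactly when 26 ∣ k.
The smallest positive such k is 26.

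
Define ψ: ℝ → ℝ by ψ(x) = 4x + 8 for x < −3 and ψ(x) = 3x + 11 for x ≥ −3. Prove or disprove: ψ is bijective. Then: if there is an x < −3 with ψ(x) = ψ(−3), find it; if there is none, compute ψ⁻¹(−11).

Both pieces are strictly increasing (slopes 4 and 3), so each is injective on its own interval.
The left piece maps (−∞, −3) onto (−∞, −4); the right piece maps [−3, ∞) onto [2, ∞).
The images leave a gap (−4 has no preimage), so ψ is not surjective, hence not bijective.
Because the two images are disjoint, no x < −3 has ψ(x) = ψ(−3), so we compute ψ⁻¹(−11): −11 lies in (−∞, −4), so solve 4x + 8 = −11: x = (−11 − 8)/4 = −19/4.

-19/4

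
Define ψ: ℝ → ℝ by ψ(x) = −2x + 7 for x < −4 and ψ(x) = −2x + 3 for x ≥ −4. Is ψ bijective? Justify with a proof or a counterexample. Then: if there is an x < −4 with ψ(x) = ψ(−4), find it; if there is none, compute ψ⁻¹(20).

Both pieces are strictly decreasing (slopes −2 and −2), so each is injective on its own interval.
The left piece maps (−∞, −4) onto (15, ∞); the right piece maps [−4, ∞) onto (−∞, 11].
The images leave a gap (15 has no preimage), so ψ is not surjective, hence not bijective.
Because the two images are disjoint, no x < −4 has ψ(x) = ψ(−4), so we compute ψ⁻¹(20): 20 lies in (15, ∞), so solve −2x + 7 = 20: x = (20 − 7)/(−2) = −13/2.

-13/2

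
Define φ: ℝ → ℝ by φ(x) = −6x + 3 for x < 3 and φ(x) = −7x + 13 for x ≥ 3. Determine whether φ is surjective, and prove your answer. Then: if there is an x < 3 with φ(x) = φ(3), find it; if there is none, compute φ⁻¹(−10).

11/6

Both pieces are strictly decreasing (slopes −6 and −7), so each is injective on its own interval.
The left piece maps (−∞, 3) onto (−15, ∞); the right piece maps [3, ∞) onto (−∞, −8].
The union (−15, ∞) ∪ (−∞, −8] covers ℝ, so φ is surjective.
For the follow-up: the images overlap, so an x < 3 with φ(x) = φ(3) exists. φ(3) = −8; solving −6x + 3 = −8 for x < 3 gives x = (−8 − 3)/(−6) = 11/6.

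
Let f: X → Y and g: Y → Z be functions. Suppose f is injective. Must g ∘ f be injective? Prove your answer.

not injective

No. Take X = Y = Z = {1, 2}, f = identity (injective), and g(x) = 1 for every x.
Then (g ∘ f)(1) = 1 = (g ∘ f)(2) with 1 ≠ 2, so g ∘ f is not injective.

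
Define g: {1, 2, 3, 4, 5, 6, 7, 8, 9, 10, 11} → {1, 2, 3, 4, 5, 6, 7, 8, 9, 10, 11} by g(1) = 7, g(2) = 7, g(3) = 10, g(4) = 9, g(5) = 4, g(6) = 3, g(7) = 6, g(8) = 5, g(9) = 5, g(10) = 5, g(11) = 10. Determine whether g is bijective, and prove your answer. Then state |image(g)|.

g(1) = 7 = g(2) with 1 ≠ 2, so g is not injective, hence not bijective.
The image of g is {3, 4, 5, 6, 7, 9, 10}, which has 7 elements.

7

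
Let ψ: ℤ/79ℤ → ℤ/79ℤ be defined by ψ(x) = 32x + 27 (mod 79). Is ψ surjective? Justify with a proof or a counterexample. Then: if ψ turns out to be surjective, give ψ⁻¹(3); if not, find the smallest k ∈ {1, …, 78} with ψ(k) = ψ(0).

Recall: ψ is surjective if every y in the codomain equals ψ(x) for some x in the domain.
Since gcd(32, 79) = 1, 32 is invertible modulo 79. Euclid's algorithm: 79 = 2·32 + 15, 32 = 2·15 + 2, 15 = 7·2 + 1; back-substituting gives 1 = 42·32 − 17·79, so 32⁻¹ ≡ 42 (mod 79).
For any y ∈ ℤ/79ℤ, x = 42(y − 27) mod 79 satisfies ψ(x) = 32·42(y − 27) + 27 ≡ y (since 32·42 ≡ 1 mod 79). So every y has a preimage.
Thus ψ is surjective.
Since ψ is surjective, we compute ψ⁻¹(3): solve 32x + 27 ≡ 3 (mod 79), i.e. 32x ≡ 55 (mod 79).
Multiplying by 32⁻¹ = 42 gives x ≡ 42·55 = 2310 = 29·79 + 19 ≡ 19 (mod 79).
Check: ψ(19) = 32·19 + 27 = 635 = 8·79 + 3 ≡ 3 (mod 79).

19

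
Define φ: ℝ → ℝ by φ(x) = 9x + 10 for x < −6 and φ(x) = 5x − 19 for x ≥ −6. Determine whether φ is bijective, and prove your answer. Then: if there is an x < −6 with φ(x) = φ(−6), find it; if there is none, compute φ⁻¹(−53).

Both pieces are strictly increasing (slopes 9 and 5), so each is injective on its own interval.
The left piece maps (−∞, −6) onto (−∞, −44); the right piece maps [−6, ∞) onto [−49, ∞).
These images overlap. In particular φ(−6) = −49 (right piece), and solving 9x + 10 = −49 on the left piece gives x = −59/9 < −6.
So φ(−59/9) = φ(−6) with −59/9 ≠ −6, and φ is not injective, hence not bijective. This x = −59/9 is the requested value below −6.

-59/9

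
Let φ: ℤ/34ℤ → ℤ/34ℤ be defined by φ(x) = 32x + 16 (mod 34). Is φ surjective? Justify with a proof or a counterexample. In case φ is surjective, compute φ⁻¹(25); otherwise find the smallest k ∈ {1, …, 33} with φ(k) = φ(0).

Since gcd(32, 34) = 2, we have 32x ≡ 0 (mod 2) for all x, so φ(x) ≡ 0 (mod 2).
But 1 ≢ 0 (mod 2), so 1 ∈ ℤ/34ℤ has no preimage. So φ is not surjective.
Since φ is not surjective, we find the least positive k with φ(k) = φ(0): this means 32k ≡ 0 (mod 34), i.e. 34 ∣ 32k. Since gcd(32, 34) = 2, dividing through by 2 this holds exactly when 17 ∣ 16k, and as gcd(16, 17) = 1, exactly when 17 ∣ k.
The smallest positive such k is 17.

17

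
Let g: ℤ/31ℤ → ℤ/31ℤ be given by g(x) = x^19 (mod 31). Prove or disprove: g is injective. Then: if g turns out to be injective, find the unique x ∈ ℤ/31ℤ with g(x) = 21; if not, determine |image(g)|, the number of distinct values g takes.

13

Since 31 is prime, the nonzero elements of ℤ/31ℤ form a cyclic group of order 30.
As gcd(19, 30) = 1, raising to the 19th power is a bijection on this group: if u^19 ≡ v^19 then (uv^{−1})^19 = 1, and the only element of order dividing gcd(19, 30) = 1 is 1, so u = v.
With g(0) = 0 this makes g injective on all of ℤ/31ℤ, hence bijective (finite equal-size domain and codomain). In particular g is injective.
Since g is injective, we find the preimage of 21. The inverse of x ↦ x^19 on (ℤ/31ℤ)^× is x ↦ x^19, because 19·19 = 361 = 12·30 + 1 ≡ 1 (mod 30) and x^{30} = 1 for x ≠ 0 (Fermat). So g⁻¹(21) = 21^19 mod 31.
Repeated squaring mod 31: 21^1 ≡ 21, 21^2 ≡ 21² = 441 ≡ 7, 21^4 ≡ 7² = 49 ≡ 18, 21^8 ≡ 18² = 324 ≡ 14, 21^16 ≡ 14² = 196 ≡ 10. Since 19 = 16 + 2 + 1, 21^19 ≡ 10·7·21: 10·7 = 70 ≡ 8, then 8·21 = 168 ≡ 13. So 21^19 ≡ 13 (mod 31).
Hence g⁻¹(21) = 13.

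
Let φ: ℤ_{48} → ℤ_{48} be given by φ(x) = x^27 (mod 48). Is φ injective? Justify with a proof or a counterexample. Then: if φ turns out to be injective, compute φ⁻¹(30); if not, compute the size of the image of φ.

27

φ(0) = 0^27 = 0.
φ(6): Repeated squaring mod 48: 6^1 ≡ 6, 6^2 ≡ 6² = 36, 6^4 ≡ 36² = 1296 ≡ 0, 6^8 ≡ 0² = 0, 6^16 ≡ 0² = 0. Since 27 = 16 + 8 + 2 + 1, 6^27 ≡ 0·0·36·6: 0·0 = 0, then 0·36 = 0, then 0·6 = 0. So 6^27 ≡ 0 (mod 48).
So φ(0) = φ(6) = 0 while 0 ≠ 6, hence φ is not injective.
Since φ is not injective, we determine |image(φ)|. Computing x^27 mod 48 for each x (by repeated squaring, reducing mod 48 at every step), the values φ(0), φ(1), …, φ(47) are: 0, 1, 32, 27, 16, 29, 0, 7, 32, 9, 16, 35, 0, 37, 32, 15, 16, 17, 0, 43, 32, 45, 16, 23, 0, 25, 32, 3, 16, 5, 0, 31, 32, 33, 16, 11, 0, 13, 32, 39, 16, 41, 0, 19, 32, 21, 16, 47.
The distinct values are {0, 1, 3, 5, 7, 9, 11, 13, 15, 16, 17, 19, 21, 23, 25, 27, 29, 31, 32, 33, 35, 37, 39, 41, 43, 45, 47}; there are 27 of them.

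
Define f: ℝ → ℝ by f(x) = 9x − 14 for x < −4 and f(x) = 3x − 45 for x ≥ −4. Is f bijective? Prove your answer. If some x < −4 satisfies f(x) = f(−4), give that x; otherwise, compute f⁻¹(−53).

Both pieces are strictly increasing (slopes 9 and 3), so each is injective on its own interval.
The left piece maps (−∞, −4) onto (−∞, −50); the right piece maps [−4, ∞) onto [−57, ∞).
These images overlap. In particular f(−4) = −57 (right piece), and solving 9x − 14 = −57 on the left piece gives x = −43/9 < −4.
So f(−43/9) = f(−4) with −43/9 ≠ −4, and f is not injective, hence not bijective. This x = −43/9 is the requested value below −4.

-43/9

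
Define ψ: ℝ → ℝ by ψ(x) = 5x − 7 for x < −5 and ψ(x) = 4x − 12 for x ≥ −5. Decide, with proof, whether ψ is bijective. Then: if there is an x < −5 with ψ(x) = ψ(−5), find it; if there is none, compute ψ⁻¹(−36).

Both pieces are strictly increasing (slopes 5 and 4), so each is injective on its own interval.
The left piece maps (−∞, −5) onto (−∞, −32); the right piece maps [−5, ∞) onto [−32, ∞).
Since −32 = −32, the images partition ℝ: ψ is injective and surjective, hence bijective.
Because the two images are disjoint, no x < −5 has ψ(x) = ψ(−5), so we compute ψ⁻¹(−36): −36 lies in (−∞, −32), so solve 5x − 7 = −36: x = (−36 + 7)/5 = −29/5.

-29/5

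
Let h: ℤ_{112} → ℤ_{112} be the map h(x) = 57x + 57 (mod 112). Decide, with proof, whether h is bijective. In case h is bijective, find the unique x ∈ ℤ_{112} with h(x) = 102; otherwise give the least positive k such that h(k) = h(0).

Suppose h(u) = h(v) in ℤ_{112}. Then 57u + 57 ≡ 57v + 57 (mod 112), therefore 57(u − v) ≡ 0 (mod 112).
Since gcd(57, 112) = 1, 57 is invertible modulo 112, so u − v ≡ 0 (mod 112), i.e. u = v.
We now compute 57⁻¹ mod 112 explicitly. Euclid's algorithm: 112 = 1·57 + 55, 57 = 1·55 + 2, 55 = 27·2 + 1; back-substituting gives 1 = 57·57 − 29·112, so 57⁻¹ ≡ 57 (mod 112).
Then y ↦ 57(y − 57) is a two-sided inverse to h, so every y ∈ ℤ_{112} has a preimage.
So h is bijective.
Since h is bijective, we compute h⁻¹(102): solve 57x + 57 ≡ 102 (mod 112), i.e. 57x ≡ 45 (mod 112).
Multiplying by 57⁻¹ = 57 gives x ≡ 57·45 = 2565 = 22·112 + 101 ≡ 101 (mod 112).
Check: h(101) = 57·101 + 57 = 5814 = 51·112 + 102 ≡ 102 (mod 112).

101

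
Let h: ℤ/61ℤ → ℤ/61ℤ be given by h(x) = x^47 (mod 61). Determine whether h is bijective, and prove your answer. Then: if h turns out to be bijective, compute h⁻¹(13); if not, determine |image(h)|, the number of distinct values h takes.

47

Since 61 is prime, the nonzero elements of ℤ/61ℤ form a cyclic group of order 60.
As gcd(47, 60) = 1, raising to the 47th power is a bijection on this group: if a^47 ≡ b^47 then (ab^{−1})^47 = 1, and the only element of order dividing gcd(47, 60) = 1 is 1, so a = b.
With h(0) = 0 this makes h injective on all of ℤ/61ℤ, hence bijective (finite equal-size domain and codomain). In particular h is bijective.
Since h is bijective, we find the preimage of 13. The inverse of x ↦ x^47 on (ℤ/61ℤ)^× is x ↦ x^23, because 47·23 = 1081 = 18·60 + 1 ≡ 1 (mod 60) and x^{60} = 1 for x ≠ 0 (Fermat). So h⁻¹(13) = 13^23 mod 61.
Repeated squaring mod 61: 13^1 ≡ 13, 13^2 ≡ 13² = 169 ≡ 47, 13^4 ≡ 47² = 2209 ≡ 13, 13^8 ≡ 13² = 169 ≡ 47, 13^16 ≡ 47² = 2209 ≡ 13. Since 23 = 16 + 4 + 2 + 1, 13^23 ≡ 13·13·47·13: 13·13 = 169 ≡ 47, then 47·47 = 2209 ≡ 13, then 13·13 = 169 ≡ 47. So 13^23 ≡ 47 (mod 61).
Hence h⁻¹(13) = 47.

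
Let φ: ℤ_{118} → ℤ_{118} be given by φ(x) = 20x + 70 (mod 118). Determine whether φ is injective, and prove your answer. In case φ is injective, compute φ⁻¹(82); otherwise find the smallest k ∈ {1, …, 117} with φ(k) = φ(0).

59

We have gcd(20, 118) = 2 > 1. Taking x_1 = 0 and x_2 = 59: φ(0) = 70 and φ(59) = 20·59 + 70 = 1250 ≡ 70 (mod 118).
So φ(0) = φ(59) while 0 ≠ 59, therefore φ is not injective.
Since φ is not injective, we find the least positive k with φ(k) = φ(0): this means 20k ≡ 0 (mod 118), i.e. 118 ∣ 20k. Since gcd(20, 118) = 2, dividing through by 2 this holds exactly when 59 ∣ 10k, and as gcd(10, 59) = 1, exactly when 59 ∣ k.
The smallest positive such k is 59.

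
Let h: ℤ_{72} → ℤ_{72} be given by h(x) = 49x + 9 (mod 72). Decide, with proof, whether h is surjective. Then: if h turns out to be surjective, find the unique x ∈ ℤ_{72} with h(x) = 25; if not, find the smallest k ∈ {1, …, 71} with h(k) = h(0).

Recall: surjectivity means every element of the codomain has a preimage under h.
Since gcd(49, 72) = 1, 49 is invertible modulo 72. Euclid's algorithm: 72 = 1·49 + 23, 49 = 2·23 + 3, 23 = 7·3 + 2, 3 = 1·2 + 1; back-substituting gives 1 = 25·49 − 17·72, so 49⁻¹ ≡ 25 (mod 72).
Then y ↦ 25(y − 9) is a two-sided inverse to h, so every y ∈ ℤ_{72} has a preimage.
Hence h is surjective.
Since h is surjective, we find h⁻¹(25): we need 49x ≡ 25 − 9 ≡ 16 (mod 72). Using 49⁻¹ = 25: x ≡ 25·16 = 400 = 5·72 + 40, so x = 40.
Check: h(40) = 49·40 + 9 = 1969 = 27·72 + 25 ≡ 25 (mod 72).

40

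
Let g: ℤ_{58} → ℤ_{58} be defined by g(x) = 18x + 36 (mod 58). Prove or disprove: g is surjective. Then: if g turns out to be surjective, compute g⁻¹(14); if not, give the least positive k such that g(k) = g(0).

Since gcd(18, 58) = 2, we have 18x ≡ 0 (mod 2) for all x, so g(x) ≡ 0 (mod 2).
But 1 ≢ 0 (mod 2), so 1 ∈ ℤ_{58} has no preimage. Therefore g is not surjective.
Since g is not surjective, we find the least positive k with g(k) = g(0): this means 18k ≡ 0 (mod 58), i.e. 58 ∣ 18k. Since gcd(18, 58) = 2, dividing through by 2 this holds exactly when 29 ∣ 9k, and as gcd(9, 29) = 1, exactly when 29 ∣ k.
The smallest positive such k is 29.

29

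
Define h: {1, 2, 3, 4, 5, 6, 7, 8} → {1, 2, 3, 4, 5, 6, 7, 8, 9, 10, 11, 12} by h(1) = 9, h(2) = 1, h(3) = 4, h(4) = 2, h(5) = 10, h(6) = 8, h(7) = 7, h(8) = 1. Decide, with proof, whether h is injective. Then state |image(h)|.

h(2) = 1 = h(8) with 2 ≠ 8, so h is not injective.
The image of h is {1, 2, 4, 7, 8, 9, 10}, which has 7 elements.

7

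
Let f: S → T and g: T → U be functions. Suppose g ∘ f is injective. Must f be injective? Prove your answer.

injective

Suppose f(u) = f(v). Applying g: (g ∘ f)(u) = (g ∘ f)(v). Since g ∘ f is injective, u = v. Thus f is injective.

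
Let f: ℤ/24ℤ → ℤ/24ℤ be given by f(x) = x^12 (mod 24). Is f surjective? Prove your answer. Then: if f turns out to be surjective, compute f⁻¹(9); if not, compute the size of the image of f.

4

f(2): Repeated squaring mod 24: 2^1 ≡ 2, 2^2 ≡ 2² = 4, 2^4 ≡ 4² = 16, 2^8 ≡ 16² = 256 ≡ 16. Since 12 = 8 + 4, 2^12 ≡ 16·16: 16·16 = 256 ≡ 16. So 2^12 ≡ 16 (mod 24).
f(4): Repeated squaring mod 24: 4^1 ≡ 4, 4^2 ≡ 4² = 16, 4^4 ≡ 16² = 256 ≡ 16, 4^8 ≡ 16² = 256 ≡ 16. Since 12 = 8 + 4, 4^12 ≡ 16·16: 16·16 = 256 ≡ 16. So 4^12 ≡ 16 (mod 24).
So f(2) = f(4) = 16 while 2 ≠ 4, so f is not injective.
A non-injective map from the 24-element set ℤ/24ℤ to itself takes at most 23 distinct values, so it cannot be surjective. Hence f is not surjective.
Since f is not surjective, we determine |image(f)|. Computing x^12 mod 24 for each x (by repeated squaring, reducing mod 24 at every step), the values f(0), f(1), …, f(23) are: 0, 1, 16, 9, 16, 1, 0, 1, 16, 9, 16, 1, 0, 1, 16, 9, 16, 1, 0, 1, 16, 9, 16, 1.
The distinct values are {0, 1, 9, 16}; there are 4 of them.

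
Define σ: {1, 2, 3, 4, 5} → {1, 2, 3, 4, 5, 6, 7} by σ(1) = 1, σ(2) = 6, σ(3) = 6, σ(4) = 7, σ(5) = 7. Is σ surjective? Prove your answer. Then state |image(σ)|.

3

No element maps to 2, so σ is not surjective.
The image of σ is {1, 6, 7}, which has 3 elements.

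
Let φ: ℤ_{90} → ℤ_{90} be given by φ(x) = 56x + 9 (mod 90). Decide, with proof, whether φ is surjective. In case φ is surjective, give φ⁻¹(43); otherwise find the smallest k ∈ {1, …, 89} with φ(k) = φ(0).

45

Since gcd(56, 90) = 2, we have 56x ≡ 0 (mod 2) for all x, so φ(x) ≡ 1 (mod 2).
But 0 ≢ 1 (mod 2), so 0 ∈ ℤ_{90} has no preimage. Hence φ is not surjective.
Since φ is not surjective, we find the least positive k with φ(k) = φ(0): this means 56k ≡ 0 (mod 90), i.e. 90 ∣ 56k. Since gcd(56, 90) = 2, dividing through by 2 this holds exactly when 45 ∣ 28k, and as gcd(28, 45) = 1, exactly when 45 ∣ k.
The smallest positive such k is 45.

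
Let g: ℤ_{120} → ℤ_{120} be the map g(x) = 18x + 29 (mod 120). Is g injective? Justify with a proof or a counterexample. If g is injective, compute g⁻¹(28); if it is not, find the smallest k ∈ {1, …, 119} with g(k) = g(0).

20

By definition, injectivity means: for all x_1, x_2 in the domain, g(x_1) = g(x_2) implies x_1 = x_2.
We have gcd(18, 120) = 6 > 1. Taking x_1 = 0 and x_2 = 20: g(0) = 29 and g(20) = 18·20 + 29 = 389 ≡ 29 (mod 120).
So g(0) = g(20) while 0 ≠ 20, therefore g is not injective.
Since g is not injective, we find the least positive k with g(k) = g(0): this means 18k ≡ 0 (mod 120), i.e. 120 ∣ 18k. Since gcd(18, 120) = 6, dividing through by 6 this holds exactly when 20 ∣ 3k, and as gcd(3, 20) = 1, exactly when 20 ∣ k.
The smallest positive such k is 20.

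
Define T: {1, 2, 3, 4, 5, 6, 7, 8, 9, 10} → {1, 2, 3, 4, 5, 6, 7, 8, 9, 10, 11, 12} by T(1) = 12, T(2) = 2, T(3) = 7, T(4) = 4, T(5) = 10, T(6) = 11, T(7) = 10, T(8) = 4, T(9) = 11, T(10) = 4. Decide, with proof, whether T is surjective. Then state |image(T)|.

No element maps to 1, so T is not surjective.
The image of T is {2, 4, 7, 10, 11, 12}, which has 6 elements.

6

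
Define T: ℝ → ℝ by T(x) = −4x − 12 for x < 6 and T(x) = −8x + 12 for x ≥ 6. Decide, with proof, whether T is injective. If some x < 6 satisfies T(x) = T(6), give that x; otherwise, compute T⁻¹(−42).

Both pieces are strictly decreasing (slopes −4 and −8), so each is injective on its own interval.
The left piece maps (−∞, 6) onto (−36, ∞); the right piece maps [6, ∞) onto (−∞, −36].
These images are disjoint, so no value is attained by both pieces. So T is injective.
Because the two images are disjoint, no x < 6 has T(x) = T(6), so we compute T⁻¹(−42): −42 lies in (−∞, −36], so solve −8x + 12 = −42: x = (−42 − 12)/(−8) = 27/4.

27/4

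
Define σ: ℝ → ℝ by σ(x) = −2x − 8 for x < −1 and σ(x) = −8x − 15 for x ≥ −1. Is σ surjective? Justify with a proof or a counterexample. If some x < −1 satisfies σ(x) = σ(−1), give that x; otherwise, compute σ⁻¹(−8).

-7/8

Both pieces are strictly decreasing (slopes −2 and −8), so each is injective on its own interval.
The left piece maps (−∞, −1) onto (−6, ∞); the right piece maps [−1, ∞) onto (−∞, −7].
The union (−6, ∞) ∪ (−∞, −7] omits the interval between −6 and −7; in particular −6 has no preimage. So σ is not surjective.
Because the two images are disjoint, no x < −1 has σ(x) = σ(−1), so we compute σ⁻¹(−8): −8 lies in (−∞, −7], so solve −8x − 15 = −8: x = (−8 + 15)/(−8) = −7/8.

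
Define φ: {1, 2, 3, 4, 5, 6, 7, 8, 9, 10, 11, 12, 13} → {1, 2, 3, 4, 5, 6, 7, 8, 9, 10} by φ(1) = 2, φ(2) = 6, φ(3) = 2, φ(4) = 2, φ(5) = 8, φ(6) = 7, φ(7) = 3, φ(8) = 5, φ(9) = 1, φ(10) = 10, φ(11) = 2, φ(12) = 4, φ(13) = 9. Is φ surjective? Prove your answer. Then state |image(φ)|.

Every element of the codomain has a preimage: 1 = φ(9), 2 = φ(1), 3 = φ(7), 4 = φ(12), 5 = φ(8), 6 = φ(2), 7 = φ(6), 8 = φ(5), 9 = φ(13), 10 = φ(10).
Hence φ is surjective.
The image of φ is {1, 2, 3, 4, 5, 6, 7, 8, 9, 10}, which has 10 elements.

10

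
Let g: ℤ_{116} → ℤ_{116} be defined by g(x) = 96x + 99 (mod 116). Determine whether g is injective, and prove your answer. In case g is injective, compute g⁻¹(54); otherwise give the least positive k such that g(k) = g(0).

29

We have gcd(96, 116) = 4 > 1. Taking s = 0 and t = 29: g(0) = 99 and g(29) = 96·29 + 99 = 2883 ≡ 99 (mod 116).
So g(0) = g(29) while 0 ≠ 29, so g is not injective.
Since g is not injective, we find the least positive k with g(k) = g(0): this means 96k ≡ 0 (mod 116), i.e. 116 ∣ 96k. Since gcd(96, 116) = 4, dividing through by 4 this holds exactly when 29 ∣ 24k, and as gcd(24, 29) = 1, exactly when 29 ∣ k.
The smallest positive such k is 29.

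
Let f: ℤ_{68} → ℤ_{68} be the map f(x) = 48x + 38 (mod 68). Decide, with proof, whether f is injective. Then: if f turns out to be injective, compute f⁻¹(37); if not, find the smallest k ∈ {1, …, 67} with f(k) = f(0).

By definition, f is injective when f(x_1) = f(x_2) forces x_1 = x_2.
We have gcd(48, 68) = 4 > 1. Taking x_1 = 0 and x_2 = 17: f(0) = 38 and f(17) = 48·17 + 38 = 854 ≡ 38 (mod 68).
So f(0) = f(17) while 0 ≠ 17, hence f is not injective.
Since f is not injective, we find the least positive k with f(k) = f(0): this means 48k ≡ 0 (mod 68), i.e. 68 ∣ 48k. Since gcd(48, 68) = 4, dividing through by 4 this holds exactly when 17 ∣ 12k, and as gcd(12, 17) = 1, exactly when 17 ∣ k.
The smallest positive such k is 17.

17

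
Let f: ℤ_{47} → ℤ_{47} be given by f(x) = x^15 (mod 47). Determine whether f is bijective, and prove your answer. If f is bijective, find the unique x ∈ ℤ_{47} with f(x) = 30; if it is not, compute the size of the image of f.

Since 47 is prime, the nonzero elements of ℤ_{47} form a cyclic group of order 46.
As gcd(15, 46) = 1, raising to the 15th power is a bijection on this group: if s^15 ≡ t^15 then (st^{−1})^15 = 1, and the only element of order dividing gcd(15, 46) = 1 is 1, so s = t.
With f(0) = 0 this makes f injective on all of ℤ_{47}, hence bijective (finite equal-size domain and codomain). In particular f is bijective.
Since f is bijective, we find the preimage of 30. The inverse of x ↦ x^15 on (ℤ_{47})^× is x ↦ x^43, because 15·43 = 645 = 14·46 + 1 ≡ 1 (mod 46) and x^{46} = 1 for x ≠ 0 (Fermat). So f⁻¹(30) = 30^43 mod 47.
Repeated squaring mod 47: 30^1 ≡ 30, 30^2 ≡ 30² = 900 ≡ 7, 30^4 ≡ 7² = 49 ≡ 2, 30^8 ≡ 2² = 4, 30^16 ≡ 4² = 16, 30^32 ≡ 16² = 256 ≡ 21. Since 43 = 32 + 8 + 2 + 1, 30^43 ≡ 21·4·7·30: 21·4 = 84 ≡ 37, then 37·7 = 259 ≡ 24, then 24·30 = 720 ≡ 15. So 30^43 ≡ 15 (mod 47).
Hence f⁻¹(30) = 15.

15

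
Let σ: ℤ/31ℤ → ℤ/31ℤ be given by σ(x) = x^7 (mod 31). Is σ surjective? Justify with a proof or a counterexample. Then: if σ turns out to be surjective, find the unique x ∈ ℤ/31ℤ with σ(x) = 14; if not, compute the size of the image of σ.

28

Since 31 is prime, the nonzero elements of ℤ/31ℤ form a cyclic group of order 30.
As gcd(7, 30) = 1, raising to the 7th power is a bijection on this group: if a^7 ≡ b^7 then (ab^{−1})^7 = 1, and the only element of order dividing gcd(7, 30) = 1 is 1, so a = b.
With σ(0) = 0 this makes σ injective on all of ℤ/31ℤ, hence bijective (finite equal-size domain and codomain). In particular σ is surjective.
Since σ is surjective, we find the preimage of 14. The inverse of x ↦ x^7 on (ℤ/31ℤ)^× is x ↦ x^13, because 7·13 = 91 = 3·30 + 1 ≡ 1 (mod 30) and x^{30} = 1 for x ≠ 0 (Fermat). So σ⁻¹(14) = 14^13 mod 31.
Repeated squaring mod 31: 14^1 ≡ 14, 14^2 ≡ 14² = 196 ≡ 10, 14^4 ≡ 10² = 100 ≡ 7, 14^8 ≡ 7² = 49 ≡ 18. Since 13 = 8 + 4 + 1, 14^13 ≡ 18·7·14: 18·7 = 126 ≡ 2, then 2·14 = 28. So 14^13 ≡ 28 (mod 31).
Hence σ⁻¹(14) = 28.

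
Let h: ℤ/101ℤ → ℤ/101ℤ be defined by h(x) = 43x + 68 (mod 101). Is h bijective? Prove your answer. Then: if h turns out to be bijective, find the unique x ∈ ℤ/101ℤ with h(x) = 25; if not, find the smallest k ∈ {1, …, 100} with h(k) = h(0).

100

Recall that h is injective when h(x_1) = h(x_2) forces x_1 = x_2.
If h(x_1) = h(x_2), then 43x_1 ≡ 43x_2 (mod 101). Because gcd(43, 101) = 1, we may cancel 43 to get x_1 ≡ x_2 (mod 101).
We now compute 43⁻¹ mod 101 explicitly. Euclid's algorithm: 101 = 2·43 + 15, 43 = 2·15 + 13, 15 = 1·13 + 2, 13 = 6·2 + 1; back-substituting gives 1 = 47·43 − 20·101, so 43⁻¹ ≡ 47 (mod 101).
Then y ↦ 47(y − 68) is a two-sided inverse to h, so every y ∈ ℤ/101ℤ has a preimage.
Therefore h is bijective.
Since h is bijective, we compute h⁻¹(25): solve 43x + 68 ≡ 25 (mod 101), i.e. 43x ≡ 58 (mod 101).
Multiplying by 43⁻¹ = 47 gives x ≡ 47·58 = 2726 = 26·101 + 100 ≡ 100 (mod 101).
Check: h(100) = 43·100 + 68 = 4368 = 43·101 + 25 ≡ 25 (mod 101).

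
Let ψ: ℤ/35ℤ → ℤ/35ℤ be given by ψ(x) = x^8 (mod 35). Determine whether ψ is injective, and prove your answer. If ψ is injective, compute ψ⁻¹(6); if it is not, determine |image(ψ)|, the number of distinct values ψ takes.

8

ψ(3): Repeated squaring mod 35: 3^1 ≡ 3, 3^2 ≡ 3² = 9, 3^4 ≡ 9² = 81 ≡ 11, 3^8 ≡ 11² = 121 ≡ 16. So 3^8 ≡ 16 (mod 35).
ψ(4): Repeated squaring mod 35: 4^1 ≡ 4, 4^2 ≡ 4² = 16, 4^4 ≡ 16² = 256 ≡ 11, 4^8 ≡ 11² = 121 ≡ 16. So 4^8 ≡ 16 (mod 35).
So ψ(3) = ψ(4) = 16 while 3 ≠ 4, therefore ψ is not injective.
Since ψ is not injective, we determine |image(ψ)|. Computing x^8 mod 35 for each x (by repeated squaring, reducing mod 35 at every step), the values ψ(0), ψ(1), …, ψ(34) are: 0, 1, 11, 16, 16, 25, 1, 21, 1, 11, 30, 16, 11, 1, 21, 15, 11, 16, 16, 11, 15, 21, 1, 11, 16, 30, 11, 1, 21, 1, 25, 16, 16, 11, 1.
The distinct values are {0, 1, 11, 15, 16, 21, 25, 30}; there are 8 of them.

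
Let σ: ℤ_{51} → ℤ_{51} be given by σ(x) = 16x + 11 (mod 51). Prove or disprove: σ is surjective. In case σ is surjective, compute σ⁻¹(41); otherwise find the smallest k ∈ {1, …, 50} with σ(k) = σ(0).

Recall: surjectivity means every element of the codomain has a preimage under σ.
Since gcd(16, 51) = 1, 16 is invertible modulo 51. Euclid's algorithm: 51 = 3·16 + 3, 16 = 5·3 + 1; back-substituting gives 1 = 16·16 − 5·51, so 16⁻¹ ≡ 16 (mod 51).
For any y ∈ ℤ_{51}, x = 16(y − 11) mod 51 satisfies σ(x) = 16·16(y − 11) + 11 ≡ y (since 16·16 ≡ 1 mod 51). So every y has a preimage.
So σ is surjective.
Since σ is surjective, we find σ⁻¹(41): we need 16x ≡ 41 − 11 ≡ 30 (mod 51). Using 16⁻¹ = 16: x ≡ 16·30 = 480 = 9·51 + 21, so x = 21.
Check: σ(21) = 16·21 + 11 = 347 = 6·51 + 41 ≡ 41 (mod 51).

21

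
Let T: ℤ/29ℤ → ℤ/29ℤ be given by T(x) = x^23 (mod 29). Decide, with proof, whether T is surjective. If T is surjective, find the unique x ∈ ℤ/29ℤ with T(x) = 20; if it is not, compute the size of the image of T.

Since 29 is prime, the nonzero elements of ℤ/29ℤ form a cyclic group of order 28.
As gcd(23, 28) = 1, raising to the 23rd power is a bijection on this group: if x_1^23 ≡ x_2^23 then (x_1x_2^{−1})^23 = 1, and the only element of order dividing gcd(23, 28) = 1 is 1, so x_1 = x_2.
With T(0) = 0 this makes T injective on all of ℤ/29ℤ, hence bijective (finite equal-size domain and codomain). In particular T is surjective.
Since T is surjective, we find the preimage of 20. The inverse of x ↦ x^23 on (ℤ/29ℤ)^× is x ↦ x^11, because 23·11 = 253 = 9·28 + 1 ≡ 1 (mod 28) and x^{28} = 1 for x ≠ 0 (Fermat). So T⁻¹(20) = 20^11 mod 29.
Repeated squaring mod 29: 20^1 ≡ 20, 20^2 ≡ 20² = 400 ≡ 23, 20^4 ≡ 23² = 529 ≡ 7, 20^8 ≡ 7² = 49 ≡ 20. Since 11 = 8 + 2 + 1, 20^11 ≡ 20·23·20: 20·23 = 460 ≡ 25, then 25·20 = 500 ≡ 7. So 20^11 ≡ 7 (mod 29).
Hence T⁻¹(20) = 7.

7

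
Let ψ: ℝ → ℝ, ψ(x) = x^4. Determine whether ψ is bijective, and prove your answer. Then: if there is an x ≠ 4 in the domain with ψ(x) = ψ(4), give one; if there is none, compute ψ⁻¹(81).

ψ(4) = 256 = (−4)^4 = ψ(−4) (since 4 is even), with 4 ≠ −4. So ψ is not injective, hence not bijective.
For the follow-up, such an x exists: taking x = −4 ∈ ℝ gives ψ(−4) = 256 = ψ(4) with −4 ≠ 4.

-4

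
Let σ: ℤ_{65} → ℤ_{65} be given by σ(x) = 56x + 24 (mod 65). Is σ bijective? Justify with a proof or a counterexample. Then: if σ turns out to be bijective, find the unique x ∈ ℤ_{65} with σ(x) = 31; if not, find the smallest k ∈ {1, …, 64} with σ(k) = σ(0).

If σ(s) = σ(t), then 56s ≡ 56t (mod 65). Because gcd(56, 65) = 1, we may cancel 56 to get s ≡ t (mod 65).
We now compute 56⁻¹ mod 65 explicitly. Euclid's algorithm: 65 = 1·56 + 9, 56 = 6·9 + 2, 9 = 4·2 + 1; back-substituting gives 1 = 36·56 − 31·65, so 56⁻¹ ≡ 36 (mod 65).
Then y ↦ 36(y − 24) is a two-sided inverse to σ, so every y ∈ ℤ_{65} has a preimage.
So σ is bijective.
Since σ is bijective, we find σ⁻¹(31): we need 56x ≡ 31 − 24 ≡ 7 (mod 65). Using 56⁻¹ = 36: x ≡ 36·7 = 252 = 3·65 + 57, so x = 57.
Check: σ(57) = 56·57 + 24 = 3216 = 49·65 + 31 ≡ 31 (mod 65).

57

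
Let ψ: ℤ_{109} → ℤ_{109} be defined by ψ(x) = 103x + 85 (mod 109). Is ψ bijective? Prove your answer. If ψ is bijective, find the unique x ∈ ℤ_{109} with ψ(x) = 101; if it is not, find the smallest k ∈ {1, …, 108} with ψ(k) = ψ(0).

Recall that ψ is injective if ψ(x_1) = ψ(x_2) implies x_1 = x_2.
If ψ(x_1) = ψ(x_2), then 103x_1 ≡ 103x_2 (mod 109). Because gcd(103, 109) = 1, we may cancel 103 to get x_1 ≡ x_2 (mod 109).
We now compute 103⁻¹ mod 109 explicitly. Euclid's algorithm: 109 = 1·103 + 6, 103 = 17·6 + 1; back-substituting gives 1 = 18·103 − 17·109, so 103⁻¹ ≡ 18 (mod 109).
For any y ∈ ℤ_{109}, x = 18(y − 85) mod 109 satisfies ψ(x) = 103·18(y − 85) + 85 ≡ y (since 103·18 ≡ 1 mod 109). So every y has a preimage.
So ψ is bijective.
Since ψ is bijective, we find ψ⁻¹(101): we need 103x ≡ 101 − 85 ≡ 16 (mod 109). Using 103⁻¹ = 18: x ≡ 18·16 = 288 = 2·109 + 70, so x = 70.
Check: ψ(70) = 103·70 + 85 = 7295 = 66·109 + 101 ≡ 101 (mod 109).

70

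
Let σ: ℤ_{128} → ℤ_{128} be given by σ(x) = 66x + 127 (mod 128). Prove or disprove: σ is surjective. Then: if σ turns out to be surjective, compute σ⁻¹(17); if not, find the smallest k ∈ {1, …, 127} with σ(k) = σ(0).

64

Since gcd(66, 128) = 2, we have 66x ≡ 0 (mod 2) for all x, so σ(x) ≡ 1 (mod 2).
But 0 ≢ 1 (mod 2), so 0 ∈ ℤ_{128} has no preimage. Therefore σ is not surjective.
Since σ is not surjective, we find the least positive k with σ(k) = σ(0): this means 66k ≡ 0 (mod 128), i.e. 128 ∣ 66k. Since gcd(66, 128) = 2, dividing through by 2 this holds exactly when 64 ∣ 33k, and as gcd(33, 64) = 1, exactly when 64 ∣ k.
The smallest positive such k is 64.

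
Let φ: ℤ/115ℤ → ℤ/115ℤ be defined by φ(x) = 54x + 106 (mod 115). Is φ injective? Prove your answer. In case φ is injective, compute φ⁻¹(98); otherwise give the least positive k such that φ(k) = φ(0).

68

Suppose φ(a) = φ(b) in ℤ/115ℤ. Then 54a + 106 ≡ 54b + 106 (mod 115), thus 54(a − b) ≡ 0 (mod 115).
Since gcd(54, 115) = 1, 54 is invertible modulo 115, so a − b ≡ 0 (mod 115), i.e. a = b.
Thus φ is injective.
We now compute 54⁻¹ mod 115 explicitly. Euclid's algorithm: 115 = 2·54 + 7, 54 = 7·7 + 5, 7 = 1·5 + 2, 5 = 2·2 + 1; back-substituting gives 1 = 49·54 − 23·115, so 54⁻¹ ≡ 49 (mod 115).
Since φ is injective, we compute φ⁻¹(98): solve 54x + 106 ≡ 98 (mod 115), i.e. 54x ≡ 107 (mod 115).
Multiplying by 54⁻¹ = 49 gives x ≡ 49·107 = 5243 = 45·115 + 68 ≡ 68 (mod 115).
Check: φ(68) = 54·68 + 106 = 3778 = 32·115 + 98 ≡ 98 (mod 115).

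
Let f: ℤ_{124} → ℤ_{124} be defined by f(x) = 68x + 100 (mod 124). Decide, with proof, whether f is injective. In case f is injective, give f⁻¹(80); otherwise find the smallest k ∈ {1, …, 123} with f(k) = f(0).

We have gcd(68, 124) = 4 > 1. Taking a = 0 and b = 31: f(0) = 100 and f(31) = 68·31 + 100 = 2208 ≡ 100 (mod 124).
So f(0) = f(31) while 0 ≠ 31, thus f is not injective.
Since f is not injective, we find the least positive k with f(k) = f(0): this means 68k ≡ 0 (mod 124), i.e. 124 ∣ 68k. Since gcd(68, 124) = 4, dividing through by 4 this holds exactly when 31 ∣ 17k, and as gcd(17, 31) = 1, exactly when 31 ∣ k.
The smallest positive such k is 31.

31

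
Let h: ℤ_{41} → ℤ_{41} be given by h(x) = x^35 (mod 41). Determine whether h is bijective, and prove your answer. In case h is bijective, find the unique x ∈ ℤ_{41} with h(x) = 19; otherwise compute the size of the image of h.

9

h(3): Repeated squaring mod 41: 3^1 ≡ 3, 3^2 ≡ 3² = 9, 3^4 ≡ 9² = 81 ≡ 40, 3^8 ≡ 40² = 1600 ≡ 1, 3^16 ≡ 1² = 1, 3^32 ≡ 1² = 1. Since 35 = 32 + 2 + 1, 3^35 ≡ 1·9·3: 1·9 = 9, then 9·3 = 27. So 3^35 ≡ 27 (mod 41).
h(7): Repeated squaring mod 41: 7^1 ≡ 7, 7^2 ≡ 7² = 49 ≡ 8, 7^4 ≡ 8² = 64 ≡ 23, 7^8 ≡ 23² = 529 ≡ 37, 7^16 ≡ 37² = 1369 ≡ 16, 7^32 ≡ 16² = 256 ≡ 10. Since 35 = 32 + 2 + 1, 7^35 ≡ 10·8·7: 10·8 = 80 ≡ 39, then 39·7 = 273 ≡ 27. So 7^35 ≡ 27 (mod 41).
So h(3) = h(7) = 27 while 3 ≠ 7, so h is not injective, hence not bijective.
Since h is not bijective, we determine |image(h)|. Computing x^35 mod 41 for each x (by repeated squaring, reducing mod 41 at every step), the values h(0), h(1), …, h(40) are: 0, 1, 9, 27, 40, 32, 38, 27, 32, 32, 1, 14, 14, 27, 38, 3, 1, 38, 1, 38, 9, 32, 3, 40, 3, 40, 38, 3, 14, 27, 27, 40, 9, 9, 14, 3, 9, 1, 14, 32, 40.
The distinct values are {0, 1, 3, 9, 14, 27, 32, 38, 40}; there are 9 of them.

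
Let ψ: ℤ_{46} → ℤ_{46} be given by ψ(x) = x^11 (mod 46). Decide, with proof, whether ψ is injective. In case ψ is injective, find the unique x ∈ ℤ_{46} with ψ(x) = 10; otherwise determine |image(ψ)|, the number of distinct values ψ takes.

6

ψ(1) = 1^11 = 1.
ψ(3): Repeated squaring mod 46: 3^1 ≡ 3, 3^2 ≡ 3² = 9, 3^4 ≡ 9² = 81 ≡ 35, 3^8 ≡ 35² = 1225 ≡ 29. Since 11 = 8 + 2 + 1, 3^11 ≡ 29·9·3: 29·9 = 261 ≡ 31, then 31·3 = 93 ≡ 1. So 3^11 ≡ 1 (mod 46).
So ψ(1) = ψ(3) = 1 while 1 ≠ 3, so ψ is not injective.
Since ψ is not injective, we determine |image(ψ)|. Computing x^11 mod 46 for each x (by repeated squaring, reducing mod 46 at every step), the values ψ(0), ψ(1), …, ψ(45) are: 0, 1, 24, 1, 24, 45, 24, 45, 24, 1, 22, 45, 24, 1, 22, 45, 24, 45, 24, 45, 22, 45, 22, 23, 24, 1, 24, 1, 22, 1, 22, 1, 24, 45, 22, 1, 24, 45, 22, 1, 22, 1, 22, 45, 22, 45.
The distinct values are {0, 1, 22, 23, 24, 45}; there are 6 of them.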